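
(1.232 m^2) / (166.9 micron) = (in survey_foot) 2.422e+04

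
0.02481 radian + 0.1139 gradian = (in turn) 0.004233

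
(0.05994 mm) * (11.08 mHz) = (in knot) 1.291e-06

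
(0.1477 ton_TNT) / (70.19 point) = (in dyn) 2.496e+15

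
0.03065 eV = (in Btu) 4.654e-24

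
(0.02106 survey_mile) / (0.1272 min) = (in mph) 9.934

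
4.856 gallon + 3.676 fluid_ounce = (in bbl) 0.1163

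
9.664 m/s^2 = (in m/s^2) 9.664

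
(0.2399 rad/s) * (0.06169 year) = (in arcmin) 1.604e+09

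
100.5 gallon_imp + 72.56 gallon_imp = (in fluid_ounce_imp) 2.769e+04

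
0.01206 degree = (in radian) 0.0002105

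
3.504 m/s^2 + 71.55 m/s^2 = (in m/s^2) 75.05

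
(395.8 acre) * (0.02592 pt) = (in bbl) 92.12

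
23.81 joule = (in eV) 1.486e+20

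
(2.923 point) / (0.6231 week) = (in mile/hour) 6.121e-09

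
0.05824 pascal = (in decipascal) 0.5824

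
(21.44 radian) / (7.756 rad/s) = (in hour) 0.0007679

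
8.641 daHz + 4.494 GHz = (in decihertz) 4.494e+10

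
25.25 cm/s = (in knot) 0.4908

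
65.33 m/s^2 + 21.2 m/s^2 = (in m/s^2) 86.53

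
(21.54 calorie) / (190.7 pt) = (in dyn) 1.34e+08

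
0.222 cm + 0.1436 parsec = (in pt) 1.256e+19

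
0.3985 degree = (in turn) 0.001107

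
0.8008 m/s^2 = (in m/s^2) 0.8008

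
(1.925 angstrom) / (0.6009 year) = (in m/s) 1.016e-17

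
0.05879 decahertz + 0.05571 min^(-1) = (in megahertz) 5.888e-07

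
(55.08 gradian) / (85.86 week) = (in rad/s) 1.666e-08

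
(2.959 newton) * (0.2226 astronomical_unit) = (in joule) 9.854e+10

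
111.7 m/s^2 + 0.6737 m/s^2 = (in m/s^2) 112.4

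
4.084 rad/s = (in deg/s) 234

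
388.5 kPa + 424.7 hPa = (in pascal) 4.31e+05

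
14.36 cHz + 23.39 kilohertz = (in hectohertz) 233.9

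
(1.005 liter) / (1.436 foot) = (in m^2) 0.002296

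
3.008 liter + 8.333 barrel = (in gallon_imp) 292.1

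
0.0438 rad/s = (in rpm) 0.4183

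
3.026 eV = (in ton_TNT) 1.159e-28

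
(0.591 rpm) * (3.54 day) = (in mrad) 1.893e+07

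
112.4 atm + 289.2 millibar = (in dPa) 1.142e+08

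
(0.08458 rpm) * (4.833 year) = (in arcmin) 4.641e+09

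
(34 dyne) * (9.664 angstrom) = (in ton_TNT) 7.853e-23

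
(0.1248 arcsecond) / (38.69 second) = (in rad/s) 1.564e-08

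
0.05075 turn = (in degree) 18.27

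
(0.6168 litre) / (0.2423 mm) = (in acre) 0.000629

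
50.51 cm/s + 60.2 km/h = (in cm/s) 1723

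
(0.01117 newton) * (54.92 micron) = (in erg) 6.135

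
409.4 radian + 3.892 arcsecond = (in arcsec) 8.444e+07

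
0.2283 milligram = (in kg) 2.283e-07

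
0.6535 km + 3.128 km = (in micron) 3.782e+09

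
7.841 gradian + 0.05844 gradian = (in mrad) 124.1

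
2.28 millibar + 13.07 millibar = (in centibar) 1.535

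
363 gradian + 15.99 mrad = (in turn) 0.91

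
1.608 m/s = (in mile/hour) 3.597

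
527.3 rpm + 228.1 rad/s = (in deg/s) 1.623e+04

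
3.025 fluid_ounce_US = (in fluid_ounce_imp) 3.149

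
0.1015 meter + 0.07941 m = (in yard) 0.1978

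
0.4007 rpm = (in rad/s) 0.04196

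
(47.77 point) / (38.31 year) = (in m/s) 1.395e-11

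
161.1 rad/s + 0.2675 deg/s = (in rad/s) 161.1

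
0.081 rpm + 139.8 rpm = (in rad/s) 14.65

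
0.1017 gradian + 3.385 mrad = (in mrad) 4.982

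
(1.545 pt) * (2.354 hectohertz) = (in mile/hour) 0.287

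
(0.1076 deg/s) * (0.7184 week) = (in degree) 4.675e+04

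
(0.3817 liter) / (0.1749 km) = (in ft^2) 2.349e-05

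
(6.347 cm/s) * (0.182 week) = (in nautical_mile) 3.772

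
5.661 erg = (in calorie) 1.353e-07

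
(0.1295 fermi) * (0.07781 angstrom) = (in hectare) 1.008e-31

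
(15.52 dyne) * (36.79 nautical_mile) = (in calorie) 2.527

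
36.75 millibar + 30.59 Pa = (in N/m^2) 3706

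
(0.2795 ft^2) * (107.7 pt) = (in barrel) 0.006205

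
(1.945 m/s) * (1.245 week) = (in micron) 1.465e+12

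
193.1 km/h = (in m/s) 53.64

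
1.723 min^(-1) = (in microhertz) 2.872e+04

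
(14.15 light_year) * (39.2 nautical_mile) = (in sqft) 1.046e+23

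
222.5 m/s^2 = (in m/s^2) 222.5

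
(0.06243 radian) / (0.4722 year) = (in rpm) 4.003e-08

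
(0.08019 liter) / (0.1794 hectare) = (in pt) 0.0001267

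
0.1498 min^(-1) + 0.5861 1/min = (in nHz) 1.226e+07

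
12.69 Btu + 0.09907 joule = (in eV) 8.357e+22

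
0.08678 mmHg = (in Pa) 11.57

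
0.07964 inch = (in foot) 0.006637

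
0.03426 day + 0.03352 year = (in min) 1.767e+04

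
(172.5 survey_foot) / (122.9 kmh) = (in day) 1.783e-05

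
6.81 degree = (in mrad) 118.9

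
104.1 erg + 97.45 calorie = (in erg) 4.077e+09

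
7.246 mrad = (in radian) 0.007246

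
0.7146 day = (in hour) 17.15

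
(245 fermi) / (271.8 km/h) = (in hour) 9.014e-19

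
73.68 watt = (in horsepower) 0.09881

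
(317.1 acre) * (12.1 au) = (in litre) 2.323e+21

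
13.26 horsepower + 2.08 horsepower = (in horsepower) 15.34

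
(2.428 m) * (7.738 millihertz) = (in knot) 0.03652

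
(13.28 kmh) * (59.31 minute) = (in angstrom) 1.313e+14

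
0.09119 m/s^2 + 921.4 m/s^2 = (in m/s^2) 921.5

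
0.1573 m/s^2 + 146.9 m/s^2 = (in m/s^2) 147.1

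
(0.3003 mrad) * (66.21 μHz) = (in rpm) 1.899e-07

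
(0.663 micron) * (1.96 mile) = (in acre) 5.168e-07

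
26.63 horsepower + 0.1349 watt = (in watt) 1.986e+04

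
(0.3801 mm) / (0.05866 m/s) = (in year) 2.055e-10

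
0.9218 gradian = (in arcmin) 49.78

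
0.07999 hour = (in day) 0.003333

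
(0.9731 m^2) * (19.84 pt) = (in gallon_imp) 1.498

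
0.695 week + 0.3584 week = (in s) 6.371e+05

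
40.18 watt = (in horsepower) 0.05388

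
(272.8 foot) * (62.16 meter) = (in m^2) 5169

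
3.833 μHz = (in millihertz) 0.003833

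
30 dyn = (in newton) 0.0003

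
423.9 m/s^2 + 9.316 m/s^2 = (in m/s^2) 433.2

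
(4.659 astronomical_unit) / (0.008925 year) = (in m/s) 2.476e+06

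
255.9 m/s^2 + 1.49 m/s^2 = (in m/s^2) 257.4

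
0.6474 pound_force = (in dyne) 2.88e+05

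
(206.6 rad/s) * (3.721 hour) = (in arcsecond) 5.708e+11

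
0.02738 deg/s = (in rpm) 0.004563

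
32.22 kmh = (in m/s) 8.95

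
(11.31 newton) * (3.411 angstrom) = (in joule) 3.858e-09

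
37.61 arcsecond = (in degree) 0.01045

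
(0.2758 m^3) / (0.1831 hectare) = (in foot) 0.0004942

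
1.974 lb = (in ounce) 31.58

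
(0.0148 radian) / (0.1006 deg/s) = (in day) 9.756e-05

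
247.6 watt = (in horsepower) 0.332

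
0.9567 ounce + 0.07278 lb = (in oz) 2.121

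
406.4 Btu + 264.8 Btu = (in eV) 4.42e+24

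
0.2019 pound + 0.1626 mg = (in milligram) 9.158e+04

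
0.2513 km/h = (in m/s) 0.06981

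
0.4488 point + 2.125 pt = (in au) 6.069e-15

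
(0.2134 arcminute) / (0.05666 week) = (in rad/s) 1.811e-09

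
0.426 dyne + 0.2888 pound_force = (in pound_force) 0.2888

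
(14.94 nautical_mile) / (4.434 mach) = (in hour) 0.005091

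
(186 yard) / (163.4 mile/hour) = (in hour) 0.0006468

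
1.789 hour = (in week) 0.01065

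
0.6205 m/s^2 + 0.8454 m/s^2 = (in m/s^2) 1.466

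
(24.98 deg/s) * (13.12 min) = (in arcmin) 1.18e+06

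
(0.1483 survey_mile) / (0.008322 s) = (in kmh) 1.032e+05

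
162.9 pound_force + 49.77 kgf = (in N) 1213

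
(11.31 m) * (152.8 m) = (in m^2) 1728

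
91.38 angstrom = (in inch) 3.598e-07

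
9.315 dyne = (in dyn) 9.315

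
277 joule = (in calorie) 66.2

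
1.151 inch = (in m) 0.02924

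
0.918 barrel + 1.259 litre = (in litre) 147.2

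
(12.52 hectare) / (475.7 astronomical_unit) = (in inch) 6.926e-08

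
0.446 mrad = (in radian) 0.000446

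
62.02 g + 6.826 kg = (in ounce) 243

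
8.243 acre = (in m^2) 3.336e+04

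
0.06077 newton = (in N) 0.06077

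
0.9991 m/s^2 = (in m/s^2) 0.9991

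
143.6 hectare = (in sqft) 1.546e+07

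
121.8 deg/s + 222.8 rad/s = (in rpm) 2148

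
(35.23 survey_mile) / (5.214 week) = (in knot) 0.03495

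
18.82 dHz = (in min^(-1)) 112.9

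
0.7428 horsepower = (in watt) 553.9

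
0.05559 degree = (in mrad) 0.9702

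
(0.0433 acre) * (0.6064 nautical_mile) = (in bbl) 1.238e+06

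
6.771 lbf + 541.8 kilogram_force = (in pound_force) 1201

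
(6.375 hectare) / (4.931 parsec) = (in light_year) 4.429e-29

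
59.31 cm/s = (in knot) 1.153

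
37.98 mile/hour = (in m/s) 16.98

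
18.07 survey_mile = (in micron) 2.908e+10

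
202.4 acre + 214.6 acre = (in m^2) 1.688e+06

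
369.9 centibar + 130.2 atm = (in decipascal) 1.356e+08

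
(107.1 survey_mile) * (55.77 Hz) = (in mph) 2.15e+07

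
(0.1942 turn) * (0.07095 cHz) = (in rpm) 0.008267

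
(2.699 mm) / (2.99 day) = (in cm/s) 1.045e-06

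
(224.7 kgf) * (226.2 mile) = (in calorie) 1.917e+08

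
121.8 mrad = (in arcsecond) 2.512e+04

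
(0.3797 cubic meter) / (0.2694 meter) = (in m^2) 1.409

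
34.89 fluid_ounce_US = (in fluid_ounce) 34.89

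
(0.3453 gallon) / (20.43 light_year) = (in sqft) 7.279e-20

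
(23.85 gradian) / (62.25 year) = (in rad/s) 1.908e-10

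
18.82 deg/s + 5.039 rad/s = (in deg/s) 307.5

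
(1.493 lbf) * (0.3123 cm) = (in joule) 0.02074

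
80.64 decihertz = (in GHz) 8.064e-09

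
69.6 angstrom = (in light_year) 7.357e-25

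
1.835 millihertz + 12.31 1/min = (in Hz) 0.207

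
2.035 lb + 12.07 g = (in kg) 0.9351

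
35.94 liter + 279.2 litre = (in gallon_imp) 69.32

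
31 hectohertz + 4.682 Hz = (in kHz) 3.105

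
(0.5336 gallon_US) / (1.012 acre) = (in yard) 5.394e-07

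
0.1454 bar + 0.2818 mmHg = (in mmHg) 109.3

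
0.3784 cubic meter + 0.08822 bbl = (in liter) 392.4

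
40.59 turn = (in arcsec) 5.26e+07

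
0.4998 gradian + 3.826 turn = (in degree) 1378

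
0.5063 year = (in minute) 2.661e+05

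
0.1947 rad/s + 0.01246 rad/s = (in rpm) 1.978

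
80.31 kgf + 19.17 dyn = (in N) 787.6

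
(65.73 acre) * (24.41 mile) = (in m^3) 1.045e+10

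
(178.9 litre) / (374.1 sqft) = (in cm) 0.5147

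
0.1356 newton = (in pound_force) 0.03048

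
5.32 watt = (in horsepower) 0.007134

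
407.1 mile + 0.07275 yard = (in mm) 6.552e+08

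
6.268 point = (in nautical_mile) 1.194e-06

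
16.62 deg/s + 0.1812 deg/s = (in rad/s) 0.2932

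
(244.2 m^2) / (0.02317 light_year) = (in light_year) 1.178e-28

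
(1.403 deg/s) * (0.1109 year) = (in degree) 4.907e+06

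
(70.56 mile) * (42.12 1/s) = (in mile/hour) 1.07e+07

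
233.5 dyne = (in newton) 0.002335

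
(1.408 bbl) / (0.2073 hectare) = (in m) 0.000108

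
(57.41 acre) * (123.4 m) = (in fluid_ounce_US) 9.694e+11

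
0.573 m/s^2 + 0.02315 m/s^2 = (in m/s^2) 0.5961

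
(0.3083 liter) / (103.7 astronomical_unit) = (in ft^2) 2.139e-16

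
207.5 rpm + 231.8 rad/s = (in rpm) 2421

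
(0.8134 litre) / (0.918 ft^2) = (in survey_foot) 0.03129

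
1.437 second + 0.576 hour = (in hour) 0.5764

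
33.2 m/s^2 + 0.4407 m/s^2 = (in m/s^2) 33.64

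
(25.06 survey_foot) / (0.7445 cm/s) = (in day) 0.01187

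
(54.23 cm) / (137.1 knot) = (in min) 0.0001281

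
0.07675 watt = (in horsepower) 0.0001029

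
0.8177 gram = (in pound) 0.001803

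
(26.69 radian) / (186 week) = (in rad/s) 2.373e-07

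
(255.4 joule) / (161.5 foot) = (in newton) 5.188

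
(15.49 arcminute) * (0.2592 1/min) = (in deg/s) 0.001115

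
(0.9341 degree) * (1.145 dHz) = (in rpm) 0.01783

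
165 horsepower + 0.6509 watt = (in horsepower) 165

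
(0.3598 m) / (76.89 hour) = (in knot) 2.527e-06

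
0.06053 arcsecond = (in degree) 1.681e-05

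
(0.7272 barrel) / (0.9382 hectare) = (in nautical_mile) 6.654e-09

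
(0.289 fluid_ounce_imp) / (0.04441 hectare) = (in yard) 2.022e-08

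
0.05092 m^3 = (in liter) 50.92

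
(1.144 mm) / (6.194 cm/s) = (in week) 3.054e-08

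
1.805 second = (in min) 0.03008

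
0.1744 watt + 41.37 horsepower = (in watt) 3.085e+04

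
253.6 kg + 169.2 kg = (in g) 4.228e+05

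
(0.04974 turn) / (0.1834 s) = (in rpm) 16.27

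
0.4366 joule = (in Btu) 0.0004138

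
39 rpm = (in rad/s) 4.084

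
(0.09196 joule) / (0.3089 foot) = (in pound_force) 0.2196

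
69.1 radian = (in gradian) 4399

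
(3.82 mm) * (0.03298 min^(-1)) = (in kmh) 7.559e-06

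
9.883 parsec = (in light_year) 32.23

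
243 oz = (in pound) 15.19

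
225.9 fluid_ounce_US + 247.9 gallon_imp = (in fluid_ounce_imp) 3.99e+04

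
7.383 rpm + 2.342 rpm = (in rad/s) 1.018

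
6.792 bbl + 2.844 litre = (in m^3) 1.083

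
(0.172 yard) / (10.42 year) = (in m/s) 4.786e-10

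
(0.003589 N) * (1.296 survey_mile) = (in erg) 7.486e+07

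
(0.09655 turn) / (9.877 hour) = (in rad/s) 1.706e-05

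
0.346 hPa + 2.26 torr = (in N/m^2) 335.9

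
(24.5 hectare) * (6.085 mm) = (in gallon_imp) 3.279e+05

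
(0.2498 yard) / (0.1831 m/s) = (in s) 1.247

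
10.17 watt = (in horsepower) 0.01364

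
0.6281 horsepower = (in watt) 468.4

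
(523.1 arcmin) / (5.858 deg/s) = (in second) 1.488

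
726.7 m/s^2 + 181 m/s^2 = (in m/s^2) 907.7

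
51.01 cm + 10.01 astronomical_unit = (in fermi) 1.497e+27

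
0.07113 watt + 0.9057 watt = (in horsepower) 0.00131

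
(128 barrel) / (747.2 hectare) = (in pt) 0.00772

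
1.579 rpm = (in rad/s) 0.1654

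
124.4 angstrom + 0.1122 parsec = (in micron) 3.462e+21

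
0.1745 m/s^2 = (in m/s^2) 0.1745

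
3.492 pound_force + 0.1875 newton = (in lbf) 3.534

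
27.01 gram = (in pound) 0.05955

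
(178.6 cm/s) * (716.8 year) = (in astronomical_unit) 0.2699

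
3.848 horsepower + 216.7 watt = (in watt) 3086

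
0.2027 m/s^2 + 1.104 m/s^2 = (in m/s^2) 1.307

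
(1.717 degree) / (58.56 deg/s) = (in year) 9.297e-10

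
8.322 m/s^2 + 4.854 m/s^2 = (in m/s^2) 13.18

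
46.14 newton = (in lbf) 10.37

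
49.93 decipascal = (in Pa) 4.993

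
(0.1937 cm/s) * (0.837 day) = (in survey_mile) 0.08704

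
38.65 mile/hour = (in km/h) 62.2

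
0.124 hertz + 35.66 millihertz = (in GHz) 1.597e-10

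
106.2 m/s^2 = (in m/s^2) 106.2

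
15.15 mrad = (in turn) 0.002411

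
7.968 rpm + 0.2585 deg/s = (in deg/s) 48.07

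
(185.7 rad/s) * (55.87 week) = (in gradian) 3.995e+11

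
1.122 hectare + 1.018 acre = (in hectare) 1.534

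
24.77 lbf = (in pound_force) 24.77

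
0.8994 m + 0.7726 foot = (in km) 0.001135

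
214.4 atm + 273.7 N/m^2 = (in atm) 214.4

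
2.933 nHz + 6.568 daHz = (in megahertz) 6.568e-05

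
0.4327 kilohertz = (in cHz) 4.327e+04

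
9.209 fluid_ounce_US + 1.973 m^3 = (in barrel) 12.41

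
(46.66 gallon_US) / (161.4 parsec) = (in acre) 8.764e-24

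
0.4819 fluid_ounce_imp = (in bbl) 8.612e-05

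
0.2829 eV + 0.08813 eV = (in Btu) 5.634e-23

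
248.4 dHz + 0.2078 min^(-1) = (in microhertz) 2.484e+07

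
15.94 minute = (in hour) 0.2657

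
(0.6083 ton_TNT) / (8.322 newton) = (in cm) 3.058e+10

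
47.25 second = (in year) 1.498e-06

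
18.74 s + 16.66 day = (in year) 0.04564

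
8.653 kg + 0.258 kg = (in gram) 8911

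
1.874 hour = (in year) 0.0002139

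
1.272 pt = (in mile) 2.788e-07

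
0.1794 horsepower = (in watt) 133.8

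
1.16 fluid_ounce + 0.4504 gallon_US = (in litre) 1.739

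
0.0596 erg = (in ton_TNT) 1.424e-18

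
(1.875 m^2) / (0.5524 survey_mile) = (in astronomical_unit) 1.41e-14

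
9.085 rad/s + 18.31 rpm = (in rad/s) 11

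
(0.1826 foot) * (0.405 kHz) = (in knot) 43.82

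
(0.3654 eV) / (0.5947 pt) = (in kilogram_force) 2.846e-17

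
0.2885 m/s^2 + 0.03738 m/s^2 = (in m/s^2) 0.3259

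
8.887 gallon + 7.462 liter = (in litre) 41.1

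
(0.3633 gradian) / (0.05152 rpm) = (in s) 1.058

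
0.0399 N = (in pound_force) 0.00897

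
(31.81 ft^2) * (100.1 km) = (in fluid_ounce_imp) 1.041e+10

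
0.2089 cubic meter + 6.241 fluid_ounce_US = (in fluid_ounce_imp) 7359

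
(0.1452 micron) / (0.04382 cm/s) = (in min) 5.523e-06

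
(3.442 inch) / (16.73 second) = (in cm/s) 0.5226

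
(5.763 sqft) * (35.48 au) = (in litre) 2.842e+15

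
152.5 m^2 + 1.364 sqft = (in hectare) 0.01526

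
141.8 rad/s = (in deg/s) 8125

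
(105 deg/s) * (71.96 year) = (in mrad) 4.159e+12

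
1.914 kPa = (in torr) 14.36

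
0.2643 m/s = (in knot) 0.5138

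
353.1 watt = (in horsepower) 0.4735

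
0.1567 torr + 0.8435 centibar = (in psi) 0.1254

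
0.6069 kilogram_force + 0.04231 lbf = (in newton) 6.14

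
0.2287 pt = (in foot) 0.0002647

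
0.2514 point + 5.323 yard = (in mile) 0.003024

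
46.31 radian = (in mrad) 4.631e+04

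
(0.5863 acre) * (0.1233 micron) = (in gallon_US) 0.07728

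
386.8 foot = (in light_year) 1.246e-14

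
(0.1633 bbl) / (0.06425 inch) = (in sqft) 171.2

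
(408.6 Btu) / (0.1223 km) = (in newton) 3525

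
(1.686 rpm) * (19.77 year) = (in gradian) 7.008e+09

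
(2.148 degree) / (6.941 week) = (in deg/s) 5.117e-07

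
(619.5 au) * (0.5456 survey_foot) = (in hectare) 1.541e+09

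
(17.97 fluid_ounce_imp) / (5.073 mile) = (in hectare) 6.254e-12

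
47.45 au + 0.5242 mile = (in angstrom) 7.098e+22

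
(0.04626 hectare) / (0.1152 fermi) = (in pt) 1.138e+22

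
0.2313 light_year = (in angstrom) 2.188e+25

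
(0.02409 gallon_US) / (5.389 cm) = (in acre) 4.181e-07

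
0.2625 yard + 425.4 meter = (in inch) 1.676e+04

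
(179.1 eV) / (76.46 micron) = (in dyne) 3.753e-08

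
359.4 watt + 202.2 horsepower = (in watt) 1.511e+05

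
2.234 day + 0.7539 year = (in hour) 6658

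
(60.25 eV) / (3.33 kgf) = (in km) 2.956e-22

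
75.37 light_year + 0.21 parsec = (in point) 2.04e+21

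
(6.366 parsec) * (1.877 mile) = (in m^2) 5.934e+20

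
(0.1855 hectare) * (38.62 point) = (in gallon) 6676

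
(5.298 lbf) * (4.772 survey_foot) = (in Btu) 0.03249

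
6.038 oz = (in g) 171.2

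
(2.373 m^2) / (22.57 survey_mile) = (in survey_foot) 0.0002143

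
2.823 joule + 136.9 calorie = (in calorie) 137.6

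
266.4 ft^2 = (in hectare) 0.002475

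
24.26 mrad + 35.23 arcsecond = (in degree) 1.4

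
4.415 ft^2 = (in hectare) 4.102e-05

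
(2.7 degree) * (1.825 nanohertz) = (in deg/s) 4.928e-09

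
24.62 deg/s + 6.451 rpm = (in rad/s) 1.105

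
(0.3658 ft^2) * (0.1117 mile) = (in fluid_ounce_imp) 2.15e+05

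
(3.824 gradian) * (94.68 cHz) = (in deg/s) 3.259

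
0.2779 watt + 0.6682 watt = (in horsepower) 0.001269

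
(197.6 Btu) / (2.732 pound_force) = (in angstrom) 1.716e+14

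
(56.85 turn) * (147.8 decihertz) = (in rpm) 5.041e+04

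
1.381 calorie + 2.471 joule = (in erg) 8.249e+07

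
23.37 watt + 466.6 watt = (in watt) 490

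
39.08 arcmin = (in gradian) 0.7237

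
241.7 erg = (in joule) 2.417e-05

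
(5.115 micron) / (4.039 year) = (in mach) 1.179e-16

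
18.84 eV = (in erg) 3.019e-11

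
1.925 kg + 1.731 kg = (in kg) 3.656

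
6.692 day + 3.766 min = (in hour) 160.7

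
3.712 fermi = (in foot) 1.218e-14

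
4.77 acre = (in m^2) 1.93e+04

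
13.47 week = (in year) 0.2583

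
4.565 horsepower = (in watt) 3404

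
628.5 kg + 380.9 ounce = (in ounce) 2.255e+04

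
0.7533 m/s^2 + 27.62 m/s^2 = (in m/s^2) 28.37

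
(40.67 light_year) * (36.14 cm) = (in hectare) 1.391e+13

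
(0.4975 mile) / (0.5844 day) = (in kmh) 0.05708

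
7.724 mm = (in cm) 0.7724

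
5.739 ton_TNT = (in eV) 1.499e+29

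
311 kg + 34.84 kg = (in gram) 3.458e+05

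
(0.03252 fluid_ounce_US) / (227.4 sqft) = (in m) 4.552e-08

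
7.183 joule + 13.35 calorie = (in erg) 6.304e+08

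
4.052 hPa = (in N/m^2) 405.2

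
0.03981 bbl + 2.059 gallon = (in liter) 14.12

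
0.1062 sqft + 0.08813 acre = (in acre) 0.08813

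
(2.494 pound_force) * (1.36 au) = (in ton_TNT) 539.5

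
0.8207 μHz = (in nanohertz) 820.7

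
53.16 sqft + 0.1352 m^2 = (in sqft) 54.62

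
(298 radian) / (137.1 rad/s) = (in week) 3.594e-06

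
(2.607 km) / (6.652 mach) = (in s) 1.151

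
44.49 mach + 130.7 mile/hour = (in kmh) 5.475e+04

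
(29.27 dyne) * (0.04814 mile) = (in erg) 2.268e+05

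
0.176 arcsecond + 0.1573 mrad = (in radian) 0.0001582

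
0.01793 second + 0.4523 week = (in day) 3.166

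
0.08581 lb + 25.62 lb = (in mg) 1.166e+07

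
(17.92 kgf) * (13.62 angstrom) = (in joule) 2.394e-07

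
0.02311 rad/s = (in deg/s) 1.324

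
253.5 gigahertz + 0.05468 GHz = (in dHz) 2.536e+12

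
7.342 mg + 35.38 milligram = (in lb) 9.419e-05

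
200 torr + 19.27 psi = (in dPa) 1.595e+06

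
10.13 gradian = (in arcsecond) 3.282e+04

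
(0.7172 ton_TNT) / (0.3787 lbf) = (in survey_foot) 5.844e+09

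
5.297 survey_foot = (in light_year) 1.707e-16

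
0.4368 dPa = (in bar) 4.368e-07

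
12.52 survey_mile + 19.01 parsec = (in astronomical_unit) 3.921e+06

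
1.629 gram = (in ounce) 0.05746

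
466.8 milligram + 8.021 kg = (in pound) 17.68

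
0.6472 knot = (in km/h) 1.199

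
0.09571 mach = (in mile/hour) 72.9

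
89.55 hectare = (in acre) 221.3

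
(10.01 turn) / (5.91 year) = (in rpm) 3.222e-06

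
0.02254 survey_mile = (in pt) 1.028e+05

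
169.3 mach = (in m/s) 5.765e+04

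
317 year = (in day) 1.157e+05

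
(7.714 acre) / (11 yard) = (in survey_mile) 1.928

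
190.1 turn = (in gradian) 7.604e+04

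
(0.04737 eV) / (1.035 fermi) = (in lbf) 1.648e-06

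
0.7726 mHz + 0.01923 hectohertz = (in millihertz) 1924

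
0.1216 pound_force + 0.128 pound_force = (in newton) 1.11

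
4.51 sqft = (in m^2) 0.419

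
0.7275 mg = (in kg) 7.275e-07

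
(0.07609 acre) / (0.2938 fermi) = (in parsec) 33.97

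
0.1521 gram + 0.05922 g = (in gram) 0.2113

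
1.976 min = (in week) 0.000196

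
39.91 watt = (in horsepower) 0.05352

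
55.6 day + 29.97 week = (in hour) 6369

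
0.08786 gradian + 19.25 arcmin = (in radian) 0.00698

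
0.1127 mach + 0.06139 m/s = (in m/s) 38.44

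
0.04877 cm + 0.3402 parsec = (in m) 1.05e+16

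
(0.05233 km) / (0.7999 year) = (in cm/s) 0.0002074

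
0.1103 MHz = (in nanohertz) 1.103e+14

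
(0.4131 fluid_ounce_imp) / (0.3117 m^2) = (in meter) 3.766e-05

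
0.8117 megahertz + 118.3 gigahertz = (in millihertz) 1.183e+14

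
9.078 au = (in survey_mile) 8.439e+08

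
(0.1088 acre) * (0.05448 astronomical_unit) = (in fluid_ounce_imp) 1.263e+17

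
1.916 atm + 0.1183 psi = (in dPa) 1.95e+06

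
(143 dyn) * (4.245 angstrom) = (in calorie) 1.451e-13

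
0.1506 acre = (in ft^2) 6560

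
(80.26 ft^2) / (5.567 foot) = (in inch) 173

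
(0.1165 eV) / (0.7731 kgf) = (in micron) 2.462e-15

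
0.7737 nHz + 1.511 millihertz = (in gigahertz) 1.511e-12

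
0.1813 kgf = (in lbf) 0.3997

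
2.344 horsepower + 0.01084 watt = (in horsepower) 2.344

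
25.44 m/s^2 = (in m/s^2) 25.44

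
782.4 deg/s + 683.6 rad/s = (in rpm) 6658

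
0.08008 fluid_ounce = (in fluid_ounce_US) 0.08008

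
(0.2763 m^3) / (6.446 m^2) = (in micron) 4.286e+04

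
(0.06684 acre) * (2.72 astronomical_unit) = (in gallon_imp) 2.421e+16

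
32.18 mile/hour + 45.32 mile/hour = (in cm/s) 3465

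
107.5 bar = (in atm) 106.1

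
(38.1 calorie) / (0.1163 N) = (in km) 1.371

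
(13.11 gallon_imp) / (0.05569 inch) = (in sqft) 453.5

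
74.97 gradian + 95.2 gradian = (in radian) 2.673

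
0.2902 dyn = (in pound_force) 6.524e-07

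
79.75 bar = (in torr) 5.982e+04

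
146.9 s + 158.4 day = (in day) 158.4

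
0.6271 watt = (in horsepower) 0.000841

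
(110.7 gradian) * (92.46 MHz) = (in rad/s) 1.608e+08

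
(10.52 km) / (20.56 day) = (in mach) 1.739e-05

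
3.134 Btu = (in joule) 3307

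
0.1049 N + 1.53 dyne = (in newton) 0.1049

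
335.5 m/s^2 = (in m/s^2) 335.5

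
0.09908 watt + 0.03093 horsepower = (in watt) 23.16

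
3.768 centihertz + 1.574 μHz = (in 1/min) 2.261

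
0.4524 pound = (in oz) 7.238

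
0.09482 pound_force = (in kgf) 0.04301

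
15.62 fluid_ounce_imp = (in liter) 0.4438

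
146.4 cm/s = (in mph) 3.275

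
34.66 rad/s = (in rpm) 331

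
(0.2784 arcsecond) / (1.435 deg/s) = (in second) 5.389e-05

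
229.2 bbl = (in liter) 3.644e+04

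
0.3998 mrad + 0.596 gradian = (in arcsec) 2014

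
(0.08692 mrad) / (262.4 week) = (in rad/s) 5.477e-13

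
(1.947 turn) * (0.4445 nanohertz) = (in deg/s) 3.116e-07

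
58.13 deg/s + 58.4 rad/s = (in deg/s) 3404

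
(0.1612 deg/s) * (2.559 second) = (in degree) 0.4125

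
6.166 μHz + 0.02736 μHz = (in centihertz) 0.0006193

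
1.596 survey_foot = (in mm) 486.5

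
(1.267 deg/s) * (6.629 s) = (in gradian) 9.332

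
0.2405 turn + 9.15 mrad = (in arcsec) 3.136e+05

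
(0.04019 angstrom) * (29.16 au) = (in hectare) 0.001753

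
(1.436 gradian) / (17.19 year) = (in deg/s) 2.384e-09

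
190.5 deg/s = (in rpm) 31.75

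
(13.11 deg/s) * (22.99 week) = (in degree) 1.823e+08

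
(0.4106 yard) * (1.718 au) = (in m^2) 9.649e+10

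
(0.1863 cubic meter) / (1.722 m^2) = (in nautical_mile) 5.842e-05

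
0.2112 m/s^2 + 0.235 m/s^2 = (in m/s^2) 0.4462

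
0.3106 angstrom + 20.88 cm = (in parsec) 6.767e-18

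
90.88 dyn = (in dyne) 90.88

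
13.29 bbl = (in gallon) 558.2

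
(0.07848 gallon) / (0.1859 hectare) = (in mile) 9.93e-11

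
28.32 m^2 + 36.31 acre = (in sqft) 1.582e+06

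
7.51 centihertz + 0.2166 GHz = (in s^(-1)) 2.166e+08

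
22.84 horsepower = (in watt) 1.703e+04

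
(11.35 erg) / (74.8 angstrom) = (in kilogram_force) 15.47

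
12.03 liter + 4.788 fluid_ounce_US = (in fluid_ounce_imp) 428.4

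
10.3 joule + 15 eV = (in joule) 10.3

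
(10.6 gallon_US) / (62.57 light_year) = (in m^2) 6.778e-20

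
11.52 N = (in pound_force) 2.59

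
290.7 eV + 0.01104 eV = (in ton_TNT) 1.113e-26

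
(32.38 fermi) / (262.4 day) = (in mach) 4.195e-24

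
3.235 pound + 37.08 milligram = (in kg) 1.467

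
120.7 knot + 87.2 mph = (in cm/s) 1.011e+04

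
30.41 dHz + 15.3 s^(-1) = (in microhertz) 1.834e+07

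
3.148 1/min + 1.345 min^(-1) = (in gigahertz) 7.488e-11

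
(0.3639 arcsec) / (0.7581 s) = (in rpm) 2.222e-05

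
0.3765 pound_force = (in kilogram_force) 0.1708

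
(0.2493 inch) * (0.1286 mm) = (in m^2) 8.143e-07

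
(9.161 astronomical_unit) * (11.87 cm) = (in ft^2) 1.751e+12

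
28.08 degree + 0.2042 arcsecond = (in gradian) 31.2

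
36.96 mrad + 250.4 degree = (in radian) 4.407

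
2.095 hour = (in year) 0.0002392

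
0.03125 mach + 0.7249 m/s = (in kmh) 40.92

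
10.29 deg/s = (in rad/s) 0.1796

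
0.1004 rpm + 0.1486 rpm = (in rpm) 0.249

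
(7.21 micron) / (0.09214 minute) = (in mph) 2.917e-06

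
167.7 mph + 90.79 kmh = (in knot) 194.7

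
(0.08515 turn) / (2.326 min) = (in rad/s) 0.003834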